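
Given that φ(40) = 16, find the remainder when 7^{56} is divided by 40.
By Euler: 7^{16} ≡ 1 (mod 40) since gcd(7, 40) = 1. 56 = 3×16 + 8. So 7^{56} ≡ 7^{8} ≡ 1 (mod 40)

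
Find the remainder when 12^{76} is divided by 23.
By Fermat: 12^{22} ≡ 1 mod 23. 76 = 3×22 + 10. So 12^{76} ≡ 12^{10} ≡ 2 mod 23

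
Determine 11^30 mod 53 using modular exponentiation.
By repeated squaring (mod 53): 11^{1}≡11, 11^{2}≡15, 11^{4}≡13, 11^{8}≡10, 11^{16}≡47. Then 11^{30} = 11^{16+8+4+2} ≡ 47 × 10 × 13 × 15 ≡ 13 (mod 53)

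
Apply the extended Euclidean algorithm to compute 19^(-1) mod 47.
Extended GCD: 19(5) + 47(-2) = 1. So 19^(-1) ≡ 5 mod 47. Verify: 19 × 5 = 95 ≡ 1 mod 47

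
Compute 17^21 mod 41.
By repeated squaring (mod 41): 17^{1}≡17, 17^{2}≡2, 17^{4}≡4, 17^{8}≡16, 17^{16}≡10. Then 17^{21} = 17^{16+4+1} ≡ 10 × 4 × 17 ≡ 24 (mod 41)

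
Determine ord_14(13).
Powers of 13 mod 14: 13^1≡13, 13^2≡1. Order = 2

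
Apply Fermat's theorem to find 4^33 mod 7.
By Fermat: 4^{6} ≡ 1 mod 7. 33 = 5×6 + 3. So 4^{33} ≡ 4^{3} ≡ 1 mod 7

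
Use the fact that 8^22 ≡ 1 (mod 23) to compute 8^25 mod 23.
By Fermat: 8^{22} ≡ 1 (mod 23). So 8^{25} = 8^{22} · 8^{3} ≡ 8^{3} ≡ 6 (mod 23)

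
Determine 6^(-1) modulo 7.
Since 7 is prime, by Fermat 6^(-1) ≡ 6^{5} ≡ 6 mod 7. Verify: 6 × 6 = 36 ≡ 1 mod 7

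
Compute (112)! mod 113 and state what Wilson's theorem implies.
(112)! mod 113 = 112. Since this equals -1 mod 113, Wilson confirms 113 is prime.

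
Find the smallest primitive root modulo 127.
g = 3. For each prime q|126: 3^{63}≡126, 3^{42}≡107, 3^{18}≡4, none ≡ 1, so ord_127(3) = 126 and 3 is a primitive root.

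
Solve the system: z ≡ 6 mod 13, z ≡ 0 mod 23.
M = 13 × 23 = 299. M₁ = 23, y₁ ≡ 4 mod 13. M₂ = 13, y₂ ≡ 16 mod 23. z = 6×23×4 + 0×13×16 ≡ 253 mod 299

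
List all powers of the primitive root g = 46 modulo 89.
46^1, 46^2, ..., 46^{88} mod 89: [46, 69, 59, 44, 66, 10, 15, 67, 56, 84, 37, 11, 61, 47, 26, 39, 14, 21, 76, 25, 82, 34, 51, 32, 48, 72, 19, 73, 65, 53, 35, 8, 12, 18, 27, 85, 83, 80, 31, 2, 3, 49, 29, 88, 43, 20, 30, 45, 23, 79, 74, 22, 33, 5, 52, 78, 28, 42, 63, 50, 75, 68, 13, 64, 7, 55, 38, 57, 41, 17, 70, 16, 24, 36, 54, 81, 77, 71, 62, 4, 6, 9, 58, 87, 86, 40, 60, 1]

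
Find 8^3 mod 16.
8^{3} = 512 ≡ 0 mod 16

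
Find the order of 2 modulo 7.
Powers of 2 mod 7: 2^1≡2, 2^2≡4, 2^3≡1. ord_7(2) = 3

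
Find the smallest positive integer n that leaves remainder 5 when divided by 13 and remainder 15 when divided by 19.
M = 13 × 19 = 247. M₁ = 19, y₁ ≡ 11 mod 13. M₂ = 13, y₂ ≡ 3 mod 19. n = 5×19×11 + 15×13×3 ≡ 148 mod 247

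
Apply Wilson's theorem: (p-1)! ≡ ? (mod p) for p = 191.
By Wilson's theorem, (190)! ≡ -1 ≡ 190 mod 191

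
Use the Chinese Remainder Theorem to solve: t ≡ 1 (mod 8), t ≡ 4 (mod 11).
M = 8 × 11 = 88. M₁ = 11, y₁ ≡ 3 (mod 8). M₂ = 8, y₂ ≡ 7 (mod 11). t = 1×11×3 + 4×8×7 ≡ 81 (mod 88)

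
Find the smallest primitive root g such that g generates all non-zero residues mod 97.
g = 5. Powers: [5, 25, 28, 43, 21, 8, ...] generates all 96 non-zero residues.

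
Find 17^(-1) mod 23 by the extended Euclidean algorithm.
Extended GCD: 17(-4) + 23(3) = 1. So 17^(-1) ≡ -4 ≡ 19 mod 23. Verify: 17 × 19 = 323 ≡ 1 mod 23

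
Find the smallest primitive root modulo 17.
g = 3. For each prime q|16: 3^{8}≡16, none ≡ 1, so ord_17(3) = 16 and 3 is a primitive root.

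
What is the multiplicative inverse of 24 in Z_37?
Since 37 is prime, by Fermat 24^(-1) ≡ 24^{35} ≡ 17 (mod 37). Verify: 24 × 17 = 408 ≡ 1 (mod 37)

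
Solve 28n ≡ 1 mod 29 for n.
Since 29 is prime, by Fermat 28^(-1) ≡ 28^{27} ≡ 28 mod 29. Verify: 28 × 28 = 784 ≡ 1 mod 29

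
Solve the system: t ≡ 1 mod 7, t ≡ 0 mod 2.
M = 7 × 2 = 14. M₁ = 2, y₁ ≡ 4 mod 7. M₂ = 7, y₂ ≡ 1 mod 2. t = 1×2×4 + 0×7×1 ≡ 8 mod 14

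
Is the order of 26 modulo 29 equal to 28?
Powers of 26 mod 29: 26^1≡26, 26^2≡9, 26^3≡2, 26^4≡23, 26^5≡18, 26^6≡4, 26^7≡17, 26^8≡7, 26^9≡8, 26^10≡5, 26^11≡14, 26^12≡16, 26^13≡10, 26^14≡28, 26^15≡3, 26^16≡20, 26^17≡27, 26^18≡6, 26^19≡11, 26^20≡25, 26^21≡12, 26^22≡22, 26^23≡21, 26^24≡24, 26^25≡15, 26^26≡13, 26^27≡19, 26^28≡1. First k with 26^k≡1 is k=28. Yes, ord_29(26) = 28.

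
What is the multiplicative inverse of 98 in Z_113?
Since 113 is prime, by Fermat 98^(-1) ≡ 98^{111} ≡ 15 (mod 113). Verify: 98 × 15 = 1470 ≡ 1 (mod 113)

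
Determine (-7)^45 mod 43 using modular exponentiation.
Using Fermat: (-7)^{42} ≡ 1 mod 43. 45 ≡ 3 mod 42. So (-7)^{45} ≡ (-7)^{3} ≡ 1 mod 43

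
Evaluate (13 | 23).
(13/23) = 13^{11} mod 23 = 1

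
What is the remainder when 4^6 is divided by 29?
By repeated squaring (mod 29): 4^{1}≡4, 4^{2}≡16, 4^{4}≡24. Then 4^{6} = 4^{4+2} ≡ 24 × 16 ≡ 7 (mod 29)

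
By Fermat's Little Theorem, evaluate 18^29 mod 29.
By Fermat: 18^{28} ≡ 1 (mod 29). So 18^{29} = 18^{28} · 18^{1} ≡ 18^{1} ≡ 18 (mod 29)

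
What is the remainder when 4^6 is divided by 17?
By repeated squaring (mod 17): 4^{1}≡4, 4^{2}≡16, 4^{4}≡1. Then 4^{6} = 4^{4+2} ≡ 1 × 16 ≡ 16 (mod 17)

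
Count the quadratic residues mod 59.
For prime 59, there are (p-1)/2 = (59-1)/2 = 29 quadratic residues (excluding 0).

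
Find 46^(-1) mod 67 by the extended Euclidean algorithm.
Extended GCD: 46(-16) + 67(11) = 1. So 46^(-1) ≡ -16 ≡ 51 mod 67. Verify: 46 × 51 = 2346 ≡ 1 mod 67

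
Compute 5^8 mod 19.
By repeated squaring (mod 19): 5^{1}≡5, 5^{2}≡6, 5^{4}≡17, 5^{8}≡4. So 5^{8} ≡ 4 (mod 19)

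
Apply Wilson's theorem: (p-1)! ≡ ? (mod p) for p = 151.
By Wilson's theorem, (150)! ≡ -1 ≡ 150 mod 151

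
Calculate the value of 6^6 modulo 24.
By repeated squaring (mod 24): 6^{1}≡6, 6^{2}≡12, 6^{4}≡0. Then 6^{6} = 6^{4+2} ≡ 0 × 12 ≡ 0 (mod 24)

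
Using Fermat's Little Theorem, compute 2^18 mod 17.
By Fermat: 2^{16} ≡ 1 (mod 17). So 2^{18} = 2^{16} · 2^{2} ≡ 2^{2} ≡ 4 (mod 17)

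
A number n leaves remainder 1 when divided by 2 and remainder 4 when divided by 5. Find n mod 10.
M = 2 × 5 = 10. M₁ = 5, y₁ ≡ 1 mod 2. M₂ = 2, y₂ ≡ 3 mod 5. n = 1×5×1 + 4×2×3 ≡ 9 mod 10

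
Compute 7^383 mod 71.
Using Fermat: 7^{70} ≡ 1 mod 71. 383 ≡ 33 mod 70. So 7^{383} ≡ 7^{33} ≡ 42 mod 71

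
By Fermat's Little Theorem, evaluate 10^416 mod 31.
By Fermat: 10^{30} ≡ 1 (mod 31). 416 ≡ 26 (mod 30). So 10^{416} ≡ 10^{26} ≡ 19 (mod 31)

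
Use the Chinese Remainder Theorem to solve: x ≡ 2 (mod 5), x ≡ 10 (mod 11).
M = 5 × 11 = 55. M₁ = 11, y₁ ≡ 1 (mod 5). M₂ = 5, y₂ ≡ 9 (mod 11). x = 2×11×1 + 10×5×9 ≡ 32 (mod 55)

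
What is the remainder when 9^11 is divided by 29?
By repeated squaring mod 29: 9^{1}≡9, 9^{2}≡23, 9^{4}≡7, 9^{8}≡20. Then 9^{11} = 9^{8+2+1} ≡ 20 × 23 × 9 ≡ 22 mod 29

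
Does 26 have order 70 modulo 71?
26^{14} ≡ 1 mod 71 and 14 < 70, so ord_71(26) = 14 ≠ 70 and 26 is not a primitive root.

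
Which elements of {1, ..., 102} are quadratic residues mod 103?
QRs mod 103: {1, 2, 4, 7, 8, 9, 13, 14, 15, 16, 17, 18, 19, 23, 25, 26, 28, 29, 30, 32, 33, 34, 36, 38, 41, 46, 49, 50, 52, 55, 56, 58, 59, 60, 61, 63, 64, 66, 68, 72, 76, 79, 81, 82, 83, 91, 92, 93, 97, 98, 100}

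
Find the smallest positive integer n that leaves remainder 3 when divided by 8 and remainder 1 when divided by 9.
M = 8 × 9 = 72. M₁ = 9, y₁ ≡ 1 mod 8. M₂ = 8, y₂ ≡ 8 mod 9. n = 3×9×1 + 1×8×8 ≡ 19 mod 72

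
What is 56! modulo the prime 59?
(58)! = (56)! × (57) × (58) ≡ -1 (mod 59). So (56)! ≡ -1 × [(58)(57)]^(-1) ≡ 29 (mod 59)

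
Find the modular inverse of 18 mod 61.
Since 61 is prime, by Fermat 18^(-1) ≡ 18^{59} ≡ 17 mod 61. Verify: 18 × 17 = 306 ≡ 1 mod 61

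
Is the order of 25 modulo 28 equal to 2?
Powers of 25 mod 28: 25^1≡25, 25^2≡9, 25^3≡1. 25^2≡9≢1, so ord ≠ 2. No, the actual order is 3.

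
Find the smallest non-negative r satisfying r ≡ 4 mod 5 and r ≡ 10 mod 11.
M = 5 × 11 = 55. M₁ = 11, y₁ ≡ 1 mod 5. M₂ = 5, y₂ ≡ 9 mod 11. r = 4×11×1 + 10×5×9 ≡ 54 mod 55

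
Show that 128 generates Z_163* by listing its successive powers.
128^1, 128^2, ..., 128^{162} mod 163: [128, 84, 157, 47, 148, 36, 44, 90, 110, 62, 112, 155, 117, 143, 48, 113, 120, 38, 137, 95, 98, 156, 82, 64, 42, 160, 105, 74, 18, 22, 45, 55, 31, 56, 159, 140, 153, 24, 138, 60, 19, 150, 129, 49, 78, 41, 32, 21, 80, 134, 37, 9, 11, 104, 109, 97, 28, 161, 70, 158, 12, 69, 30, 91, 75, 146, 106, 39, 102, 16, 92, 40, 67, 100, 86, 87, 52, 136, 130, 14, 162, 35, 79, 6, 116, 15, 127, 119, 73, 53, 101, 51, 8, 46, 20, 115, 50, 43, 125, 26, 68, 65, 7, 81, 99, 121, 3, 58, 89, 145, 141, 118, 108, 132, 107, 4, 23, 10, 139, 25, 103, 144, 13, 34, 114, 85, 122, 131, 142, 83, 29, 126, 154, 152, 59, 54, 66, 135, 2, 93, 5, 151, 94, 133, 72, 88, 17, 57, 124, 61, 147, 71, 123, 96, 63, 77, 76, 111, 27, 33, 149, 1]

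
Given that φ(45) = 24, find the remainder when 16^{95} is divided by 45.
By Euler: 16^{24} ≡ 1 (mod 45) since gcd(16, 45) = 1. 95 = 3×24 + 23. So 16^{95} ≡ 16^{23} ≡ 31 (mod 45)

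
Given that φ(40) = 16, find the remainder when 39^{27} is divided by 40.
By Euler: 39^{16} ≡ 1 mod 40 since gcd(39, 40) = 1. 27 = 1×16 + 11. So 39^{27} ≡ 39^{11} ≡ 39 mod 40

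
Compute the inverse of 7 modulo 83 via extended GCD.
Extended GCD: 7(12) + 83(-1) = 1. So 7^(-1) ≡ 12 mod 83. Verify: 7 × 12 = 84 ≡ 1 mod 83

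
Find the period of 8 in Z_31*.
Powers of 8 mod 31: 8^1≡8, 8^2≡2, 8^3≡16, 8^4≡4, 8^5≡1. So the order of 8 is 5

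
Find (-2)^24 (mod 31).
By repeated squaring (mod 31): (-2)^{1}≡29, (-2)^{2}≡4, (-2)^{4}≡16, (-2)^{8}≡8, (-2)^{16}≡2. Then (-2)^{24} = (-2)^{16+8} ≡ 2 × 8 ≡ 16 (mod 31)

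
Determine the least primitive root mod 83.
g = 2. For each prime q|82: 2^{41}≡82, 2^{2}≡4, none ≡ 1, so ord_83(2) = 82 and 2 is a primitive root.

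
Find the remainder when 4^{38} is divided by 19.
By Fermat: 4^{18} ≡ 1 (mod 19). 38 = 2×18 + 2. So 4^{38} ≡ 4^{2} ≡ 16 (mod 19)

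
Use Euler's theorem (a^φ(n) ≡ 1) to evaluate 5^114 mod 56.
By Euler: 5^{24} ≡ 1 (mod 56) since gcd(5, 56) = 1. 114 = 4×24 + 18. So 5^{114} ≡ 5^{18} ≡ 1 (mod 56)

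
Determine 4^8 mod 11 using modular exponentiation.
By repeated squaring (mod 11): 4^{1}≡4, 4^{2}≡5, 4^{4}≡3, 4^{8}≡9. So 4^{8} ≡ 9 (mod 11)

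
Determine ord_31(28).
Powers of 28 mod 31: 28^1≡28, 28^2≡9, 28^3≡4, 28^4≡19, 28^5≡5, 28^6≡16, 28^7≡14, 28^8≡20, 28^9≡2, 28^10≡25, 28^11≡18, 28^12≡8, 28^13≡7, 28^14≡10, 28^15≡1. Order = 15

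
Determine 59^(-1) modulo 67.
Since 67 is prime, by Fermat 59^(-1) ≡ 59^{65} ≡ 25 (mod 67). Verify: 59 × 25 = 1475 ≡ 1 (mod 67)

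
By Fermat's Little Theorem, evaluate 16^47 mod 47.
By Fermat: 16^{46} ≡ 1 (mod 47). So 16^{47} = 16^{46} · 16^{1} ≡ 16^{1} ≡ 16 (mod 47)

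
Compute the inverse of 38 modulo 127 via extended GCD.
Extended GCD: 38(-10) + 127(3) = 1. So 38^(-1) ≡ -10 ≡ 117 (mod 127). Verify: 38 × 117 = 4446 ≡ 1 (mod 127)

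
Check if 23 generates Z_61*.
23^{20} ≡ 1 mod 61 and 20 < 60, so ord_61(23) = 20 ≠ 60 and 23 is not a primitive root.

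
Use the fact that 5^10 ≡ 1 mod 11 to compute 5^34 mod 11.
By Fermat: 5^{10} ≡ 1 mod 11. 34 = 3×10 + 4. So 5^{34} ≡ 5^{4} ≡ 9 mod 11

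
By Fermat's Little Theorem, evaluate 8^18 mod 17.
By Fermat: 8^{16} ≡ 1 mod 17. So 8^{18} = 8^{16} · 8^{2} ≡ 8^{2} ≡ 13 mod 17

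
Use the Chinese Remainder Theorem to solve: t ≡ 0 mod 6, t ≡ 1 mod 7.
M = 6 × 7 = 42. M₁ = 7, y₁ ≡ 1 mod 6. M₂ = 6, y₂ ≡ 6 mod 7. t = 0×7×1 + 1×6×6 ≡ 36 mod 42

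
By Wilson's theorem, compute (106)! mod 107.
By Wilson's theorem, (106)! ≡ -1 ≡ 106 mod 107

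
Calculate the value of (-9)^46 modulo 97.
By repeated squaring mod 97: (-9)^{1}≡88, (-9)^{2}≡81, (-9)^{4}≡62, (-9)^{8}≡61, (-9)^{16}≡35, (-9)^{32}≡61. Then (-9)^{46} = (-9)^{32+8+4+2} ≡ 61 × 61 × 62 × 81 ≡ 6 mod 97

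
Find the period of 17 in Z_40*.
Powers of 17 mod 40: 17^1≡17, 17^2≡9, 17^3≡33, 17^4≡1. ord_40(17) = 4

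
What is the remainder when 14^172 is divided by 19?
Using Fermat: 14^{18} ≡ 1 mod 19. 172 ≡ 10 mod 18. So 14^{172} ≡ 14^{10} ≡ 5 mod 19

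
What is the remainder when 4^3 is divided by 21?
4^{3} = 64 ≡ 1 mod 21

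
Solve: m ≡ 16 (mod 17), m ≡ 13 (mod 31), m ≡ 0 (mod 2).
M = 17 × 31 × 2 = 1054. M₁ = 62, y₁ ≡ 14 (mod 17). M₂ = 34, y₂ ≡ 21 (mod 31). M₃ = 527, y₃ ≡ 1 (mod 2). m = 16×62×14 + 13×34×21 + 0×527×1 ≡ 1036 (mod 1054)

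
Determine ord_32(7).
Powers of 7 mod 32: 7^1≡7, 7^2≡17, 7^3≡23, 7^4≡1. ord_32(7) = 4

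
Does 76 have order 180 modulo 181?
ord_181(76) divides 180. For each prime q|180: 76^{90}≡180, 76^{60}≡132, 76^{36}≡42, none ≡ 1. So 76 has order 180 and is a primitive root mod 181.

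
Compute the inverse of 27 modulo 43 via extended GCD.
Extended GCD: 27(8) + 43(-5) = 1. So 27^(-1) ≡ 8 mod 43. Verify: 27 × 8 = 216 ≡ 1 mod 43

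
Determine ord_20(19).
Powers of 19 mod 20: 19^1≡19, 19^2≡1. Order = 2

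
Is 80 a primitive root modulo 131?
80^{13} ≡ 1 (mod 131) and 13 < 130, so ord_131(80) = 13 ≠ 130 and 80 is not a primitive root.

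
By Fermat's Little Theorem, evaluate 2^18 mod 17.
By Fermat: 2^{16} ≡ 1 mod 17. So 2^{18} = 2^{16} · 2^{2} ≡ 2^{2} ≡ 4 mod 17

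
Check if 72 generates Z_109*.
ord_109(72) divides 108. For each prime q|108: 72^{54}≡108, 72^{36}≡45, none ≡ 1. So 72 has order 108 and is a primitive root mod 109.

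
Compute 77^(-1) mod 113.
Since 113 is prime, by Fermat 77^(-1) ≡ 77^{111} ≡ 91 mod 113. Verify: 77 × 91 = 7007 ≡ 1 mod 113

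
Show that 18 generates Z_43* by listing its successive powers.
18^1, 18^2, ..., 18^{42} mod 43: [18, 23, 27, 13, 19, 41, 7, 40, 32, 17, 5, 4, 29, 6, 22, 9, 33, 35, 28, 31, 42, 25, 20, 16, 30, 24, 2, 36, 3, 11, 26, 38, 39, 14, 37, 21, 34, 10, 8, 15, 12, 1]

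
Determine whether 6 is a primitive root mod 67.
6^{33} ≡ 1 mod 67 and 33 < 66, so ord_67(6) = 33 ≠ 66 and 6 is not a primitive root.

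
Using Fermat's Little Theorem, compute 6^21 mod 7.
By Fermat: 6^{6} ≡ 1 mod 7. 21 = 3×6 + 3. So 6^{21} ≡ 6^{3} ≡ 6 mod 7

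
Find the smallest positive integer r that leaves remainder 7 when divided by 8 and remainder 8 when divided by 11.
M = 8 × 11 = 88. M₁ = 11, y₁ ≡ 3 (mod 8). M₂ = 8, y₂ ≡ 7 (mod 11). r = 7×11×3 + 8×8×7 ≡ 63 (mod 88)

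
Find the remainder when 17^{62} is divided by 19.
By Fermat: 17^{18} ≡ 1 (mod 19). 62 = 3×18 + 8. So 17^{62} ≡ 17^{8} ≡ 9 (mod 19)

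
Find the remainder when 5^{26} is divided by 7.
By Fermat: 5^{6} ≡ 1 (mod 7). 26 = 4×6 + 2. So 5^{26} ≡ 5^{2} ≡ 4 (mod 7)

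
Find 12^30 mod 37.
By repeated squaring mod 37: 12^{1}≡12, 12^{2}≡33, 12^{4}≡16, 12^{8}≡34, 12^{16}≡9. Then 12^{30} = 12^{16+8+4+2} ≡ 9 × 34 × 16 × 33 ≡ 26 mod 37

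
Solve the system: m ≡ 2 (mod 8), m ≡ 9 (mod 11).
M = 8 × 11 = 88. M₁ = 11, y₁ ≡ 3 (mod 8). M₂ = 8, y₂ ≡ 7 (mod 11). m = 2×11×3 + 9×8×7 ≡ 42 (mod 88)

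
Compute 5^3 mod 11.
5^{3} = 125 ≡ 4 mod 11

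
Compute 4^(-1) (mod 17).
Since 17 is prime, by Fermat 4^(-1) ≡ 4^{15} ≡ 13 (mod 17). Verify: 4 × 13 = 52 ≡ 1 (mod 17)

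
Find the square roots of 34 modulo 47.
The square roots of 34 mod 47 are 9 and 38. Verify: 9² = 81 ≡ 34 (mod 47)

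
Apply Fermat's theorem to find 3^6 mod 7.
By Fermat's Little Theorem, 3^{6} ≡ 1 mod 7 since 7 is prime and gcd(3, 7) = 1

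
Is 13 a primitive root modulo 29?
13^{14} ≡ 1 (mod 29) and 14 < 28, so ord_29(13) = 14 ≠ 28 and 13 is not a primitive root.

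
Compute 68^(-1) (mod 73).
Since 73 is prime, by Fermat 68^(-1) ≡ 68^{71} ≡ 29 (mod 73). Verify: 68 × 29 = 1972 ≡ 1 (mod 73)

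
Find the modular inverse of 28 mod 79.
Since 79 is prime, by Fermat 28^(-1) ≡ 28^{77} ≡ 48 mod 79. Verify: 28 × 48 = 1344 ≡ 1 mod 79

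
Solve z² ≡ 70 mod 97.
The square roots of 70 mod 97 are 19 and 78. Verify: 19² = 361 ≡ 70 mod 97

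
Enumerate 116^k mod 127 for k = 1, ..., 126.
116^1, 116^2, ..., 116^{126} mod 127: [116, 121, 66, 36, 112, 38, 90, 26, 95, 98, 65, 47, 118, 99, 54, 41, 57, 8, 39, 79, 20, 34, 7, 50, 85, 81, 125, 22, 12, 122, 55, 30, 51, 74, 75, 64, 58, 124, 33, 18, 56, 19, 45, 13, 111, 49, 96, 87, 59, 113, 27, 84, 92, 4, 83, 103, 10, 17, 67, 25, 106, 104, 126, 11, 6, 61, 91, 15, 89, 37, 101, 32, 29, 62, 80, 9, 28, 73, 86, 70, 119, 88, 48, 107, 93, 120, 77, 42, 46, 2, 105, 115, 5, 72, 97, 76, 53, 52, 63, 69, 3, 94, 109, 71, 108, 82, 114, 16, 78, 31, 40, 68, 14, 100, 43, 35, 123, 44, 24, 117, 110, 60, 102, 21, 23, 1]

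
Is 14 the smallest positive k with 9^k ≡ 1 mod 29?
Powers of 9 mod 29: 9^1≡9, 9^2≡23, 9^3≡4, 9^4≡7, 9^5≡5, 9^6≡16, 9^7≡28, 9^8≡20, 9^9≡6, 9^10≡25, 9^11≡22, 9^12≡24, 9^13≡13, 9^14≡1. First k with 9^k≡1 is k=14. Yes, ord_29(9) = 14.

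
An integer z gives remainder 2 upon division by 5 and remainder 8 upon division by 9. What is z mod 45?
M = 5 × 9 = 45. M₁ = 9, y₁ ≡ 4 mod 5. M₂ = 5, y₂ ≡ 2 mod 9. z = 2×9×4 + 8×5×2 ≡ 17 mod 45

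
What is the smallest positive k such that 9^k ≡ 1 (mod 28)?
Powers of 9 mod 28: 9^1≡9, 9^2≡25, 9^3≡1. Order = 3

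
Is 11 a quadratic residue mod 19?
By Euler's criterion: 11^{9} ≡ 1 (mod 19). Since this equals 1, 11 is a QR.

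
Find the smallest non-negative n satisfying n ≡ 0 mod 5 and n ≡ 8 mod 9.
M = 5 × 9 = 45. M₁ = 9, y₁ ≡ 4 mod 5. M₂ = 5, y₂ ≡ 2 mod 9. n = 0×9×4 + 8×5×2 ≡ 35 mod 45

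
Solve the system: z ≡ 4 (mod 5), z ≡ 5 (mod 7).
M = 5 × 7 = 35. M₁ = 7, y₁ ≡ 3 (mod 5). M₂ = 5, y₂ ≡ 3 (mod 7). z = 4×7×3 + 5×5×3 ≡ 19 (mod 35)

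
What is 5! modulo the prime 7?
(6)! = (5)! × (6) ≡ -1 (mod 7). So (5)! ≡ -1 × (6)^(-1) ≡ (-1)×(-1) = 1 (mod 7)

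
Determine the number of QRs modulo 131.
For prime 131, there are (p-1)/2 = (131-1)/2 = 65 quadratic residues (excluding 0).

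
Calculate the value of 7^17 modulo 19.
By repeated squaring mod 19: 7^{1}≡7, 7^{2}≡11, 7^{4}≡7, 7^{8}≡11, 7^{16}≡7. Then 7^{17} = 7^{16+1} ≡ 7 × 7 ≡ 11 mod 19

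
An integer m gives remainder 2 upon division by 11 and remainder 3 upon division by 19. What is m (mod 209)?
M = 11 × 19 = 209. M₁ = 19, y₁ ≡ 7 (mod 11). M₂ = 11, y₂ ≡ 7 (mod 19). m = 2×19×7 + 3×11×7 ≡ 79 (mod 209)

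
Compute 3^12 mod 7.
Using Fermat: 3^{6} ≡ 1 (mod 7). 12 ≡ 0 (mod 6). So 3^{12} ≡ 3^{0} ≡ 1 (mod 7)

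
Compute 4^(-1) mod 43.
Since 43 is prime, by Fermat 4^(-1) ≡ 4^{41} ≡ 11 mod 43. Verify: 4 × 11 = 44 ≡ 1 mod 43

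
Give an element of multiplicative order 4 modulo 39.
5 has order 4 mod 39 since 5^{4} ≡ 1 mod 39 and no smaller power works.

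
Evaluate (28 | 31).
(28/31) = 28^{15} mod 31 = 1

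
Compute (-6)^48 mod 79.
By repeated squaring (mod 79): (-6)^{1}≡73, (-6)^{2}≡36, (-6)^{4}≡32, (-6)^{8}≡76, (-6)^{16}≡9, (-6)^{32}≡2. Then (-6)^{48} = (-6)^{32+16} ≡ 2 × 9 ≡ 18 (mod 79)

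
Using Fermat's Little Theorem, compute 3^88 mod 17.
By Fermat: 3^{16} ≡ 1 (mod 17). 88 = 5×16 + 8. So 3^{88} ≡ 3^{8} ≡ 16 (mod 17)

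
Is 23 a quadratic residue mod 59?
By Euler's criterion: 23^{29} ≡ 58 mod 59. Since this equals -1 (≡ 58), 23 is not a QR.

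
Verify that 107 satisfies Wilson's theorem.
(106)! mod 107 = 106. Since this equals -1 (mod 107), Wilson confirms 107 is prime.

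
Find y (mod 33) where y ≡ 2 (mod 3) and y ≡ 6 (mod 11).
M = 3 × 11 = 33. M₁ = 11, y₁ ≡ 2 (mod 3). M₂ = 3, y₂ ≡ 4 (mod 11). y = 2×11×2 + 6×3×4 ≡ 17 (mod 33)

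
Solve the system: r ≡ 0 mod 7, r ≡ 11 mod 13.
M = 7 × 13 = 91. M₁ = 13, y₁ ≡ 6 mod 7. M₂ = 7, y₂ ≡ 2 mod 13. r = 0×13×6 + 11×7×2 ≡ 63 mod 91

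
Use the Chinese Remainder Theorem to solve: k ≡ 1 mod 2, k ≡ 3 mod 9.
M = 2 × 9 = 18. M₁ = 9, y₁ ≡ 1 mod 2. M₂ = 2, y₂ ≡ 5 mod 9. k = 1×9×1 + 3×2×5 ≡ 3 mod 18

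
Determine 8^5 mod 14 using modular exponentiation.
By repeated squaring (mod 14): 8^{1}≡8, 8^{2}≡8, 8^{4}≡8. Then 8^{5} = 8^{4+1} ≡ 8 × 8 ≡ 8 (mod 14)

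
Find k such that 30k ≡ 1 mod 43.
Since 43 is prime, by Fermat 30^(-1) ≡ 30^{41} ≡ 33 mod 43. Verify: 30 × 33 = 990 ≡ 1 mod 43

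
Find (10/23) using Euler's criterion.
(10/23) = 10^{11} mod 23 = -1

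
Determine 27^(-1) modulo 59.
Since 59 is prime, by Fermat 27^(-1) ≡ 27^{57} ≡ 35 mod 59. Verify: 27 × 35 = 945 ≡ 1 mod 59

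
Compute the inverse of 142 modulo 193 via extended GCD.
Extended GCD: 142(-53) + 193(39) = 1. So 142^(-1) ≡ -53 ≡ 140 (mod 193). Verify: 142 × 140 = 19880 ≡ 1 (mod 193)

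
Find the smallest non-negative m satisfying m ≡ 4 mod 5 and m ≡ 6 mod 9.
M = 5 × 9 = 45. M₁ = 9, y₁ ≡ 4 mod 5. M₂ = 5, y₂ ≡ 2 mod 9. m = 4×9×4 + 6×5×2 ≡ 24 mod 45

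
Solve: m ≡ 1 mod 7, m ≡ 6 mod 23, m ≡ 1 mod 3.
M = 7 × 23 × 3 = 483. M₁ = 69, y₁ ≡ 6 mod 7. M₂ = 21, y₂ ≡ 11 mod 23. M₃ = 161, y₃ ≡ 2 mod 3. m = 1×69×6 + 6×21×11 + 1×161×2 ≡ 190 mod 483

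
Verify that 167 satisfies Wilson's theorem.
(166)! mod 167 = 166. Since this equals -1 (mod 167), Wilson confirms 167 is prime.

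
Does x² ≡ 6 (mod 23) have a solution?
By Euler's criterion: 6^{11} ≡ 1 (mod 23). Since this equals 1, 6 is a QR.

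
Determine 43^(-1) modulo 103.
Since 103 is prime, by Fermat 43^(-1) ≡ 43^{101} ≡ 12 mod 103. Verify: 43 × 12 = 516 ≡ 1 mod 103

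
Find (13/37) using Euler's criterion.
(13/37) = 13^{18} mod 37 = -1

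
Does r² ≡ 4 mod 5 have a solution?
By Euler's criterion: 4^{2} ≡ 1 mod 5. Since this equals 1, 4 is a QR.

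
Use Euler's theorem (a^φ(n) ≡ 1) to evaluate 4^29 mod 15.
By Euler: 4^{8} ≡ 1 mod 15 since gcd(4, 15) = 1. 29 = 3×8 + 5. So 4^{29} ≡ 4^{5} ≡ 4 mod 15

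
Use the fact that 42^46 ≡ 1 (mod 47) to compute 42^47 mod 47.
By Fermat: 42^{46} ≡ 1 (mod 47). So 42^{47} = 42^{46} · 42^{1} ≡ 42^{1} ≡ 42 (mod 47)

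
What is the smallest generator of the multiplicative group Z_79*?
g = 3. For each prime q|78: 3^{39}≡78, 3^{26}≡23, 3^{6}≡18, none ≡ 1, so ord_79(3) = 78 and 3 is a primitive root.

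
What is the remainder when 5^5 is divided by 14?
By repeated squaring mod 14: 5^{1}≡5, 5^{2}≡11, 5^{4}≡9. Then 5^{5} = 5^{4+1} ≡ 9 × 5 ≡ 3 mod 14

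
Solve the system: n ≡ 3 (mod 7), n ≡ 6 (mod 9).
M = 7 × 9 = 63. M₁ = 9, y₁ ≡ 4 (mod 7). M₂ = 7, y₂ ≡ 4 (mod 9). n = 3×9×4 + 6×7×4 ≡ 24 (mod 63)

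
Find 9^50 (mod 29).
Using Fermat: 9^{28} ≡ 1 (mod 29). 50 ≡ 22 (mod 28). So 9^{50} ≡ 9^{22} ≡ 20 (mod 29)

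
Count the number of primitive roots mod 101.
There are φ(101-1) = φ(100) = 40 primitive roots modulo 101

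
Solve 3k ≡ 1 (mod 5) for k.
Since 5 is prime, by Fermat 3^(-1) ≡ 3^{3} ≡ 2 (mod 5). Verify: 3 × 2 = 6 ≡ 1 (mod 5)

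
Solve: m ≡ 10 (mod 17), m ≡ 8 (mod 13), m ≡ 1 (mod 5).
M = 17 × 13 × 5 = 1105. M₁ = 65, y₁ ≡ 11 (mod 17). M₂ = 85, y₂ ≡ 2 (mod 13). M₃ = 221, y₃ ≡ 1 (mod 5). m = 10×65×11 + 8×85×2 + 1×221×1 ≡ 996 (mod 1105)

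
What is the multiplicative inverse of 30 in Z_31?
Since 31 is prime, by Fermat 30^(-1) ≡ 30^{29} ≡ 30 (mod 31). Verify: 30 × 30 = 900 ≡ 1 (mod 31)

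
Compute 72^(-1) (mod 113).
Since 113 is prime, by Fermat 72^(-1) ≡ 72^{111} ≡ 11 (mod 113). Verify: 72 × 11 = 792 ≡ 1 (mod 113)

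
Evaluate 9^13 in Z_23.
By repeated squaring (mod 23): 9^{1}≡9, 9^{2}≡12, 9^{4}≡6, 9^{8}≡13. Then 9^{13} = 9^{8+4+1} ≡ 13 × 6 × 9 ≡ 12 (mod 23)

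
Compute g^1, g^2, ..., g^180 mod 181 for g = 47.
47^1, 47^2, ..., 47^{180} mod 181: [47, 37, 110, 102, 88, 154, 179, 87, 107, 142, 158, 5, 54, 4, 7, 148, 78, 46, 171, 73, 173, 167, 66, 25, 89, 20, 35, 16, 28, 49, 131, 3, 141, 111, 149, 125, 83, 100, 175, 80, 140, 64, 112, 15, 162, 12, 21, 82, 53, 138, 151, 38, 157, 139, 17, 75, 86, 60, 105, 48, 84, 147, 31, 9, 61, 152, 85, 13, 68, 119, 163, 59, 58, 11, 155, 45, 124, 36, 63, 65, 159, 52, 91, 114, 109, 55, 51, 44, 77, 180, 134, 144, 71, 79, 93, 27, 2, 94, 74, 39, 23, 176, 127, 177, 174, 33, 103, 135, 10, 108, 8, 14, 115, 156, 92, 161, 146, 165, 153, 132, 50, 178, 40, 70, 32, 56, 98, 81, 6, 101, 41, 117, 69, 166, 19, 169, 160, 99, 128, 43, 30, 143, 24, 42, 164, 106, 95, 121, 76, 133, 97, 34, 150, 172, 120, 29, 96, 168, 113, 62, 18, 122, 123, 170, 26, 136, 57, 145, 118, 116, 22, 129, 90, 67, 72, 126, 130, 137, 104, 1]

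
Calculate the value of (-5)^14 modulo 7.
Using Fermat: (-5)^{6} ≡ 1 (mod 7). 14 ≡ 2 (mod 6). So (-5)^{14} ≡ (-5)^{2} ≡ 4 (mod 7)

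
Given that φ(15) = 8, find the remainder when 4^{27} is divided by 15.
By Euler: 4^{8} ≡ 1 (mod 15) since gcd(4, 15) = 1. 27 = 3×8 + 3. So 4^{27} ≡ 4^{3} ≡ 4 (mod 15)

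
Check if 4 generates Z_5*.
4^{2} ≡ 1 (mod 5) and 2 < 4, so ord_5(4) = 2 ≠ 4 and 4 is not a primitive root.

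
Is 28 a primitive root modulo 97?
28^{32} ≡ 1 mod 97 and 32 < 96, so ord_97(28) = 32 ≠ 96 and 28 is not a primitive root.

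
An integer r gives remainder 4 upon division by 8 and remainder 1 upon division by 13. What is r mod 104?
M = 8 × 13 = 104. M₁ = 13, y₁ ≡ 5 mod 8. M₂ = 8, y₂ ≡ 5 mod 13. r = 4×13×5 + 1×8×5 ≡ 92 mod 104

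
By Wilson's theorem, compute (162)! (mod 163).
By Wilson's theorem, (162)! ≡ -1 ≡ 162 (mod 163)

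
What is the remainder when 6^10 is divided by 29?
By repeated squaring mod 29: 6^{1}≡6, 6^{2}≡7, 6^{4}≡20, 6^{8}≡23. Then 6^{10} = 6^{8+2} ≡ 23 × 7 ≡ 16 mod 29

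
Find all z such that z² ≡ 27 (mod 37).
The square roots of 27 mod 37 are 8 and 29. Verify: 8² = 64 ≡ 27 (mod 37)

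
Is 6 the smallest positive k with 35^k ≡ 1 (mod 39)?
Powers of 35 mod 39: 35^1≡35, 35^2≡16, 35^3≡14, 35^4≡22, 35^5≡29, 35^6≡1. First k with 35^k≡1 is k=6. Yes, ord_39(35) = 6.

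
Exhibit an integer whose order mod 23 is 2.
22 has order 2 mod 23 since 22^{2} ≡ 1 mod 23 and no smaller power works.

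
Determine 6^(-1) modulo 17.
Since 17 is prime, by Fermat 6^(-1) ≡ 6^{15} ≡ 3 (mod 17). Verify: 6 × 3 = 18 ≡ 1 (mod 17)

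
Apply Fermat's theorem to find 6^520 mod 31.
By Fermat: 6^{30} ≡ 1 mod 31. 520 ≡ 10 mod 30. So 6^{520} ≡ 6^{10} ≡ 25 mod 31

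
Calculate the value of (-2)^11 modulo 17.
By repeated squaring mod 17: (-2)^{1}≡15, (-2)^{2}≡4, (-2)^{4}≡16, (-2)^{8}≡1. Then (-2)^{11} = (-2)^{8+2+1} ≡ 1 × 4 × 15 ≡ 9 mod 17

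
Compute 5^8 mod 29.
By repeated squaring mod 29: 5^{1}≡5, 5^{2}≡25, 5^{4}≡16, 5^{8}≡24. So 5^{8} ≡ 24 mod 29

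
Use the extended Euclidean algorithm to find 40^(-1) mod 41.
Extended GCD: 40(-1) + 41(1) = 1. So 40^(-1) ≡ -1 ≡ 40 mod 41. Verify: 40 × 40 = 1600 ≡ 1 mod 41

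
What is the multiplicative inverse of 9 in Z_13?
Since 13 is prime, by Fermat 9^(-1) ≡ 9^{11} ≡ 3 (mod 13). Verify: 9 × 3 = 27 ≡ 1 (mod 13)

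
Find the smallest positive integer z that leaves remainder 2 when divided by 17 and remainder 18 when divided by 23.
M = 17 × 23 = 391. M₁ = 23, y₁ ≡ 3 (mod 17). M₂ = 17, y₂ ≡ 19 (mod 23). z = 2×23×3 + 18×17×19 ≡ 87 (mod 391)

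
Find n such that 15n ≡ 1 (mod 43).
Since 43 is prime, by Fermat 15^(-1) ≡ 15^{41} ≡ 23 (mod 43). Verify: 15 × 23 = 345 ≡ 1 (mod 43)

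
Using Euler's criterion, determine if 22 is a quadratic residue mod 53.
By Euler's criterion: 22^{26} ≡ 52 mod 53. Since this equals -1 (≡ 52), 22 is not a QR.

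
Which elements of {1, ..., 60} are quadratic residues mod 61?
QRs mod 61: {1, 3, 4, 5, 9, 12, 13, 14, 15, 16, 19, 20, 22, 25, 27, 34, 36, 39, 41, 42, 45, 46, 47, 48, 49, 52, 56, 57, 58, 60}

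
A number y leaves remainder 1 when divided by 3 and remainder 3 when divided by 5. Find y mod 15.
M = 3 × 5 = 15. M₁ = 5, y₁ ≡ 2 mod 3. M₂ = 3, y₂ ≡ 2 mod 5. y = 1×5×2 + 3×3×2 ≡ 13 mod 15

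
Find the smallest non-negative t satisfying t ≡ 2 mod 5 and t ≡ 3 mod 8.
M = 5 × 8 = 40. M₁ = 8, y₁ ≡ 2 mod 5. M₂ = 5, y₂ ≡ 5 mod 8. t = 2×8×2 + 3×5×5 ≡ 27 mod 40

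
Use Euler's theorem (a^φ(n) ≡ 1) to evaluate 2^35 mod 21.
By Euler: 2^{12} ≡ 1 (mod 21) since gcd(2, 21) = 1. 35 = 2×12 + 11. So 2^{35} ≡ 2^{11} ≡ 11 (mod 21)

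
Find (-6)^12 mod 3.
By repeated squaring mod 3: (-6)^{1}≡0, (-6)^{2}≡0, (-6)^{4}≡0, (-6)^{8}≡0. Then (-6)^{12} = (-6)^{8+4} ≡ 0 × 0 ≡ 0 mod 3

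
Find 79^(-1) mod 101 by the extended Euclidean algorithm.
Extended GCD: 79(-23) + 101(18) = 1. So 79^(-1) ≡ -23 ≡ 78 mod 101. Verify: 79 × 78 = 6162 ≡ 1 mod 101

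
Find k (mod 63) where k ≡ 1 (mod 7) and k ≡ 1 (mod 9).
M = 7 × 9 = 63. M₁ = 9, y₁ ≡ 4 (mod 7). M₂ = 7, y₂ ≡ 4 (mod 9). k = 1×9×4 + 1×7×4 ≡ 1 (mod 63)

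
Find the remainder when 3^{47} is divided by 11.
By Fermat: 3^{10} ≡ 1 (mod 11). 47 = 4×10 + 7. So 3^{47} ≡ 3^{7} ≡ 9 (mod 11)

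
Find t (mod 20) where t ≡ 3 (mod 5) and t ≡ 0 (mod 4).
M = 5 × 4 = 20. M₁ = 4, y₁ ≡ 4 (mod 5). M₂ = 5, y₂ ≡ 1 (mod 4). t = 3×4×4 + 0×5×1 ≡ 8 (mod 20)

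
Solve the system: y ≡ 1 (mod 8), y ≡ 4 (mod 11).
M = 8 × 11 = 88. M₁ = 11, y₁ ≡ 3 (mod 8). M₂ = 8, y₂ ≡ 7 (mod 11). y = 1×11×3 + 4×8×7 ≡ 81 (mod 88)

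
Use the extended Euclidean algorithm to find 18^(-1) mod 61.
Extended GCD: 18(17) + 61(-5) = 1. So 18^(-1) ≡ 17 mod 61. Verify: 18 × 17 = 306 ≡ 1 mod 61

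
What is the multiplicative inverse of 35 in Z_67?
Since 67 is prime, by Fermat 35^(-1) ≡ 35^{65} ≡ 23 mod 67. Verify: 35 × 23 = 805 ≡ 1 mod 67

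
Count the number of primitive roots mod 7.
There are φ(7-1) = φ(6) = 2 primitive roots modulo 7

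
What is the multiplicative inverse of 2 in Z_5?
Since 5 is prime, by Fermat 2^(-1) ≡ 2^{3} ≡ 3 (mod 5). Verify: 2 × 3 = 6 ≡ 1 (mod 5)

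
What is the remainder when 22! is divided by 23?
By Wilson's theorem, (22)! ≡ -1 ≡ 22 mod 23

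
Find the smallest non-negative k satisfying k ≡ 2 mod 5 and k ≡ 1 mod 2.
M = 5 × 2 = 10. M₁ = 2, y₁ ≡ 3 mod 5. M₂ = 5, y₂ ≡ 1 mod 2. k = 2×2×3 + 1×5×1 ≡ 7 mod 10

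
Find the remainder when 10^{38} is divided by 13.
By Fermat: 10^{12} ≡ 1 (mod 13). 38 = 3×12 + 2. So 10^{38} ≡ 10^{2} ≡ 9 (mod 13)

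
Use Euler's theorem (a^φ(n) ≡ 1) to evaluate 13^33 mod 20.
By Euler: 13^{8} ≡ 1 (mod 20) since gcd(13, 20) = 1. 33 = 4×8 + 1. So 13^{33} ≡ 13^{1} ≡ 13 (mod 20)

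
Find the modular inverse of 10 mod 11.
Since 11 is prime, by Fermat 10^(-1) ≡ 10^{9} ≡ 10 (mod 11). Verify: 10 × 10 = 100 ≡ 1 (mod 11)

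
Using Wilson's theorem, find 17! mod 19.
(18)! = (17)! × (18) ≡ -1 (mod 19). So (17)! ≡ -1 × (18)^(-1) ≡ (-1)×(-1) = 1 (mod 19)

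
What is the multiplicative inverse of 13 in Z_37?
Since 37 is prime, by Fermat 13^(-1) ≡ 13^{35} ≡ 20 (mod 37). Verify: 13 × 20 = 260 ≡ 1 (mod 37)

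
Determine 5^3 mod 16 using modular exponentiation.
5^{3} = 125 ≡ 13 (mod 16)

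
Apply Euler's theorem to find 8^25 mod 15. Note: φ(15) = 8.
By Euler: 8^{8} ≡ 1 mod 15 since gcd(8, 15) = 1. 25 = 3×8 + 1. So 8^{25} ≡ 8^{1} ≡ 8 mod 15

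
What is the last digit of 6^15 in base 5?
Using Fermat: 6^{4} ≡ 1 (mod 5). 15 ≡ 3 (mod 4). So 6^{15} ≡ 6^{3} ≡ 1 (mod 5)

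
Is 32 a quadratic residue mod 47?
By Euler's criterion: 32^{23} ≡ 1 (mod 47). Since this equals 1, 32 is a QR.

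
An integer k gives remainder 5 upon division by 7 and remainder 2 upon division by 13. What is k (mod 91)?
M = 7 × 13 = 91. M₁ = 13, y₁ ≡ 6 (mod 7). M₂ = 7, y₂ ≡ 2 (mod 13). k = 5×13×6 + 2×7×2 ≡ 54 (mod 91)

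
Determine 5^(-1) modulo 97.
Since 97 is prime, by Fermat 5^(-1) ≡ 5^{95} ≡ 39 (mod 97). Verify: 5 × 39 = 195 ≡ 1 (mod 97)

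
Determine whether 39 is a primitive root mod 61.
39^{30} ≡ 1 (mod 61) and 30 < 60, so ord_61(39) = 30 ≠ 60 and 39 is not a primitive root.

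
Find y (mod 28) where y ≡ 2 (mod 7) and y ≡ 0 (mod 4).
M = 7 × 4 = 28. M₁ = 4, y₁ ≡ 2 (mod 7). M₂ = 7, y₂ ≡ 3 (mod 4). y = 2×4×2 + 0×7×3 ≡ 16 (mod 28)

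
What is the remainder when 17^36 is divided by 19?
Using Fermat: 17^{18} ≡ 1 (mod 19). 36 ≡ 0 (mod 18). So 17^{36} ≡ 17^{0} ≡ 1 (mod 19)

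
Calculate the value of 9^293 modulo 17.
Using Fermat: 9^{16} ≡ 1 mod 17. 293 ≡ 5 mod 16. So 9^{293} ≡ 9^{5} ≡ 8 mod 17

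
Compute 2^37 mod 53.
By repeated squaring (mod 53): 2^{1}≡2, 2^{2}≡4, 2^{4}≡16, 2^{8}≡44, 2^{16}≡28, 2^{32}≡42. Then 2^{37} = 2^{32+4+1} ≡ 42 × 16 × 2 ≡ 19 (mod 53)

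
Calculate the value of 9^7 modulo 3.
By repeated squaring mod 3: 9^{1}≡0, 9^{2}≡0, 9^{4}≡0. Then 9^{7} = 9^{4+2+1} ≡ 0 × 0 × 0 ≡ 0 mod 3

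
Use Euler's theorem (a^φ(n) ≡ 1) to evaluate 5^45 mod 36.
By Euler: 5^{12} ≡ 1 mod 36 since gcd(5, 36) = 1. 45 = 3×12 + 9. So 5^{45} ≡ 5^{9} ≡ 17 mod 36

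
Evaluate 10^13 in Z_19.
By repeated squaring mod 19: 10^{1}≡10, 10^{2}≡5, 10^{4}≡6, 10^{8}≡17. Then 10^{13} = 10^{8+4+1} ≡ 17 × 6 × 10 ≡ 13 mod 19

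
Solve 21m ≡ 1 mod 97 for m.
Since 97 is prime, by Fermat 21^(-1) ≡ 21^{95} ≡ 37 mod 97. Verify: 21 × 37 = 777 ≡ 1 mod 97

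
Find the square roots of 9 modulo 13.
The square roots of 9 mod 13 are 3 and 10. Verify: 3² = 9 ≡ 9 mod 13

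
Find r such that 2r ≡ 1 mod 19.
Since 19 is prime, by Fermat 2^(-1) ≡ 2^{17} ≡ 10 mod 19. Verify: 2 × 10 = 20 ≡ 1 mod 19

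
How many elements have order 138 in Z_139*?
Number of primitive roots mod 139 = φ(p-1) = φ(138) = 44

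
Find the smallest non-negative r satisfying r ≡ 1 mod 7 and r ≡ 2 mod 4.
M = 7 × 4 = 28. M₁ = 4, y₁ ≡ 2 mod 7. M₂ = 7, y₂ ≡ 3 mod 4. r = 1×4×2 + 2×7×3 ≡ 22 mod 28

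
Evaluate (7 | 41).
(7/41) = 7^{20} mod 41 = -1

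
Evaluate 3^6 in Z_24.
By repeated squaring (mod 24): 3^{1}≡3, 3^{2}≡9, 3^{4}≡9. Then 3^{6} = 3^{4+2} ≡ 9 × 9 ≡ 9 (mod 24)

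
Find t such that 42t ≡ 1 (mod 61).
Since 61 is prime, by Fermat 42^(-1) ≡ 42^{59} ≡ 16 (mod 61). Verify: 42 × 16 = 672 ≡ 1 (mod 61)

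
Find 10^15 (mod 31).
By repeated squaring (mod 31): 10^{1}≡10, 10^{2}≡7, 10^{4}≡18, 10^{8}≡14. Then 10^{15} = 10^{8+4+2+1} ≡ 14 × 18 × 7 × 10 ≡ 1 (mod 31)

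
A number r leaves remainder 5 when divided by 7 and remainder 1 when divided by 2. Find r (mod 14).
M = 7 × 2 = 14. M₁ = 2, y₁ ≡ 4 (mod 7). M₂ = 7, y₂ ≡ 1 (mod 2). r = 5×2×4 + 1×7×1 ≡ 5 (mod 14)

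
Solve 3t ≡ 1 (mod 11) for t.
Since 11 is prime, by Fermat 3^(-1) ≡ 3^{9} ≡ 4 (mod 11). Verify: 3 × 4 = 12 ≡ 1 (mod 11)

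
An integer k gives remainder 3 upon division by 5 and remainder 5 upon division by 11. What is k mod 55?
M = 5 × 11 = 55. M₁ = 11, y₁ ≡ 1 mod 5. M₂ = 5, y₂ ≡ 9 mod 11. k = 3×11×1 + 5×5×9 ≡ 38 mod 55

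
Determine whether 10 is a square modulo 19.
By Euler's criterion: 10^{9} ≡ 18 (mod 19). Since this equals -1 (≡ 18), 10 is not a QR.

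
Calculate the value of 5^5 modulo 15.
By repeated squaring (mod 15): 5^{1}≡5, 5^{2}≡10, 5^{4}≡10. Then 5^{5} = 5^{4+1} ≡ 10 × 5 ≡ 5 (mod 15)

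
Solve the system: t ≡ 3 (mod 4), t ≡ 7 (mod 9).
M = 4 × 9 = 36. M₁ = 9, y₁ ≡ 1 (mod 4). M₂ = 4, y₂ ≡ 7 (mod 9). t = 3×9×1 + 7×4×7 ≡ 7 (mod 36)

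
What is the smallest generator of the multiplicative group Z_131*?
g = 2. Powers: [2, 4, 8, 16, 32, 64, 128, 125, ...] generates all 130 non-zero residues.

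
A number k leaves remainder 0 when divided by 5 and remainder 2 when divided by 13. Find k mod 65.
M = 5 × 13 = 65. M₁ = 13, y₁ ≡ 2 mod 5. M₂ = 5, y₂ ≡ 8 mod 13. k = 0×13×2 + 2×5×8 ≡ 15 mod 65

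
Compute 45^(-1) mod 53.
Since 53 is prime, by Fermat 45^(-1) ≡ 45^{51} ≡ 33 mod 53. Verify: 45 × 33 = 1485 ≡ 1 mod 53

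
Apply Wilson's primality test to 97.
(96)! mod 97 = 96. Since 96 ≡ -1 (mod 97), 97 is prime.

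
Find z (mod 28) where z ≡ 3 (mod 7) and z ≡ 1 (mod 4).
M = 7 × 4 = 28. M₁ = 4, y₁ ≡ 2 (mod 7). M₂ = 7, y₂ ≡ 3 (mod 4). z = 3×4×2 + 1×7×3 ≡ 17 (mod 28)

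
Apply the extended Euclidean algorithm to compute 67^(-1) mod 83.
Extended GCD: 67(-26) + 83(21) = 1. So 67^(-1) ≡ -26 ≡ 57 mod 83. Verify: 67 × 57 = 3819 ≡ 1 mod 83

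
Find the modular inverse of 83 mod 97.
Since 97 is prime, by Fermat 83^(-1) ≡ 83^{95} ≡ 90 mod 97. Verify: 83 × 90 = 7470 ≡ 1 mod 97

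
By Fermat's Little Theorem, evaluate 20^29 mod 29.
By Fermat: 20^{28} ≡ 1 mod 29. So 20^{29} = 20^{28} · 20^{1} ≡ 20^{1} ≡ 20 mod 29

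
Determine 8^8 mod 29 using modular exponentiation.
By repeated squaring mod 29: 8^{1}≡8, 8^{2}≡6, 8^{4}≡7, 8^{8}≡20. So 8^{8} ≡ 20 mod 29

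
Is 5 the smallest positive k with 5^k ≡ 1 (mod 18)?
Powers of 5 mod 18: 5^1≡5, 5^2≡7, 5^3≡17, 5^4≡13, 5^5≡11, 5^6≡1. 5^5≡11≢1, so ord ≠ 5. No, the actual order is 6.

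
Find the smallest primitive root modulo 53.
g = 2. Powers: [2, 4, 8, 16, 32, 11, ...] generates all 52 non-zero residues.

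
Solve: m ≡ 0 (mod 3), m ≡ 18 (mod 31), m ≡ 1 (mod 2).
M = 3 × 31 × 2 = 186. M₁ = 62, y₁ ≡ 2 (mod 3). M₂ = 6, y₂ ≡ 26 (mod 31). M₃ = 93, y₃ ≡ 1 (mod 2). m = 0×62×2 + 18×6×26 + 1×93×1 ≡ 111 (mod 186)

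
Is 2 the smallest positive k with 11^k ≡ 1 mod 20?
Powers of 11 mod 20: 11^1≡11, 11^2≡1. First k with 11^k≡1 is k=2. Yes, ord_20(11) = 2.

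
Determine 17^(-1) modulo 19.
Since 19 is prime, by Fermat 17^(-1) ≡ 17^{17} ≡ 9 (mod 19). Verify: 17 × 9 = 153 ≡ 1 (mod 19)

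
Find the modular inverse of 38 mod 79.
Since 79 is prime, by Fermat 38^(-1) ≡ 38^{77} ≡ 52 (mod 79). Verify: 38 × 52 = 1976 ≡ 1 (mod 79)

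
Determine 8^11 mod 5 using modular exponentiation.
Using Fermat: 8^{4} ≡ 1 (mod 5). 11 ≡ 3 (mod 4). So 8^{11} ≡ 8^{3} ≡ 2 (mod 5)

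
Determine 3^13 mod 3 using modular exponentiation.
By repeated squaring (mod 3): 3^{1}≡0, 3^{2}≡0, 3^{4}≡0, 3^{8}≡0. Then 3^{13} = 3^{8+4+1} ≡ 0 × 0 × 0 ≡ 0 (mod 3)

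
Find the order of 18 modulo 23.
Powers of 18 mod 23: 18^1≡18, 18^2≡2, 18^3≡13, 18^4≡4, 18^5≡3, 18^6≡8, 18^7≡6, 18^8≡16, 18^9≡12, 18^10≡9, 18^11≡1. Order = 11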